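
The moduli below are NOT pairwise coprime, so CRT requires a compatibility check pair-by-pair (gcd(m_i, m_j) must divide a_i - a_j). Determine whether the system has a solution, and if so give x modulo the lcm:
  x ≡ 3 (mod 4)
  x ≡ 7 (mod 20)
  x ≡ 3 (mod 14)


Moduli 4, 20, 14 are not pairwise coprime, so CRT works modulo lcm(m_i) when all pairwise compatibility conditions hold.
Pairwise compatibility: gcd(m_i, m_j) must divide a_i - a_j for every pair.
Merge one congruence at a time:
  Start: x ≡ 3 (mod 4).
  Combine with x ≡ 7 (mod 20): gcd(4, 20) = 4; 7 - 3 = 4, which IS divisible by 4, so compatible.
    Write x = 3 + 4·t and substitute into x ≡ 7 (mod 20): 4·t ≡ 7 − 3 = 4 (mod 20).
    Divide the congruence (and modulus) by g = 4: 1·t ≡ 1 (mod 5).
    So t ≡ 1 (mod 5).
    Then x = 3 + 4·1 = 7, valid modulo lcm(4, 20) = 20: x ≡ 7 (mod 20).
  Combine with x ≡ 3 (mod 14): gcd(20, 14) = 2; 3 - 7 = -4, which IS divisible by 2, so compatible.
    Write x = 7 + 20·t and substitute into x ≡ 3 (mod 14): 20·t ≡ 3 − 7 = -4 (mod 14).
    Divide the congruence (and modulus) by g = 2: 10·t ≡ -2 (mod 7).
    Reduce coefficients mod 7: 3·t ≡ 5 (mod 7).
    The inverse of 3 mod 7 is 5 (since 3·5 = 15 = 2·7 + 1), so t ≡ 5·5 = 25 ≡ 4 (mod 7).
    Then x = 7 + 20·4 = 87, valid modulo lcm(20, 14) = 140: x ≡ 87 (mod 140).
Verify: 87 mod 4 = 3, 87 mod 20 = 7, 87 mod 14 = 3.

x ≡ 87 (mod 140).


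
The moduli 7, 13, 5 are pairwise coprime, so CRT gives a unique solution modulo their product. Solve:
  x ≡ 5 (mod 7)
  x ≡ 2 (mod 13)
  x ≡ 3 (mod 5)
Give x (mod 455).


Moduli 7, 13, 5 are pairwise coprime; by CRT there is a unique solution modulo M = 7 · 13 · 5 = 455.
Solve pairwise, accumulating the modulus:
  Start with x ≡ 5 (mod 7).
  Combine with x ≡ 2 (mod 13): since gcd(7, 13) = 1, we get a unique residue mod 91.
    Write x = 5 + 7·t and substitute into x ≡ 2 (mod 13): 7·t ≡ 2 − 5 = -3 (mod 13).
    Reduce coefficients mod 13: 7·t ≡ 10 (mod 13).
    The inverse of 7 mod 13 is 2 (since 7·2 = 14 = 1·13 + 1), so t ≡ 2·10 = 20 ≡ 7 (mod 13).
    Then x = 5 + 7·7 = 54, valid modulo lcm(7, 13) = 91: x ≡ 54 (mod 91).
  Combine with x ≡ 3 (mod 5): since gcd(91, 5) = 1, we get a unique residue mod 455.
    Write x = 54 + 91·t and substitute into x ≡ 3 (mod 5): 91·t ≡ 3 − 54 = -51 (mod 5).
    Reduce coefficients mod 5: 1·t ≡ 4 (mod 5).
    So t ≡ 4 (mod 5).
    Then x = 54 + 91·4 = 418, valid modulo lcm(91, 5) = 455: x ≡ 418 (mod 455).
Verify: 418 mod 7 = 5 ✓, 418 mod 13 = 2 ✓, 418 mod 5 = 3 ✓.

x ≡ 418 (mod 455).


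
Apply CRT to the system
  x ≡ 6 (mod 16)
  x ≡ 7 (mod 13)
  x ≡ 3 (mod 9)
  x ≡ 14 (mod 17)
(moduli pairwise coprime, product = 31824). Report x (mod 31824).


Product of moduli M = 16 · 13 · 9 · 17 = 31824.
Merge one congruence at a time:
  Start: x ≡ 6 (mod 16).
  Combine with x ≡ 7 (mod 13); new modulus lcm = 208.
    Write x = 6 + 16·t and substitute into x ≡ 7 (mod 13): 16·t ≡ 7 − 6 = 1 (mod 13).
    Reduce coefficients mod 13: 3·t ≡ 1 (mod 13).
    The inverse of 3 mod 13 is 9 (since 3·9 = 27 = 2·13 + 1), so t ≡ 9·1 = 9 ≡ 9 (mod 13).
    Then x = 6 + 16·9 = 150, valid modulo lcm(16, 13) = 208: x ≡ 150 (mod 208).
  Combine with x ≡ 3 (mod 9); new modulus lcm = 1872.
    Write x = 150 + 208·t and substitute into x ≡ 3 (mod 9): 208·t ≡ 3 − 150 = -147 (mod 9).
    Reduce coefficients mod 9: 1·t ≡ 6 (mod 9).
    So t ≡ 6 (mod 9).
    Then x = 150 + 208·6 = 1398, valid modulo lcm(208, 9) = 1872: x ≡ 1398 (mod 1872).
  Combine with x ≡ 14 (mod 17); new modulus lcm = 31824.
    Write x = 1398 + 1872·t and substitute into x ≡ 14 (mod 17): 1872·t ≡ 14 − 1398 = -1384 (mod 17).
    Reduce coefficients mod 17: 2·t ≡ 10 (mod 17).
    The inverse of 2 mod 17 is 9 (since 2·9 = 18 = 1·17 + 1), so t ≡ 9·10 = 90 ≡ 5 (mod 17).
    Then x = 1398 + 1872·5 = 10758, valid modulo lcm(1872, 17) = 31824: x ≡ 10758 (mod 31824).
Verify against each original: 10758 mod 16 = 6, 10758 mod 13 = 7, 10758 mod 9 = 3, 10758 mod 17 = 14.

x ≡ 10758 (mod 31824).


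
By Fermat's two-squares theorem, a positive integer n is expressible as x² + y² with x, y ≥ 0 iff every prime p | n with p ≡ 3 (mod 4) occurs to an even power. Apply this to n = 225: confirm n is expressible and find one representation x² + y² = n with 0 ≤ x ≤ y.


Step 1: Factor n = 225 = 3^2 · 5^2.
Step 2: Check the mod-4 condition on each prime factor: 3 ≡ 3 (mod 4), exponent 2 (must be even); 5 ≡ 1 (mod 4), exponent 2.
All primes ≡ 3 (mod 4) appear to even exponent (or don't appear), so by the two-squares theorem n IS expressible as a sum of two squares.
Step 3: Build a representation. Group n = k² · m with k = 3 and m = 5 · 5 = 25 (a product of primes ≡ 1 (mod 4)); a representation of m scales to one of n via (k·x)² + (k·y)² = k²(x² + y²). Each prime p ≡ 1 (mod 4) is itself a sum of two squares; find a² by testing p − a² for a perfect square:
  5: 5 − 1² = 4 = 2² ⇒ 5 = 1² + 2².
  Combine using the Brahmagupta–Fibonacci identity (a² + b²)(c² + d²) = (ac − bd)² + (ad + bc)² = (ac + bd)² + (ad − bc)²:
  5 · 5 = 25: from (1² + 2²)(1² + 2²), take (1·1 − 2·2, 1·2 + 2·1) = (1 − 4, 2 + 2) = (-3, 4); dropping signs (only squares matter) gives (3, 4); check 3² + 4² = 9 + 16 = 25 ✓.
  Scale by k = 3: (3·3, 3·4) = (9, 12).
Step 4: Order so x ≤ y and verify: 9² + 12² = 81 + 144 = 225 = n. ✓

n = 225 = 9² + 12² (one valid representation with x ≤ y).


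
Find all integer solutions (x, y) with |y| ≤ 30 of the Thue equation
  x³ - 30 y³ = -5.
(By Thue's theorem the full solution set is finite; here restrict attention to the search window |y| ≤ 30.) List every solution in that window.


The equation is x³ - 30y³ = -5. For fixed y, x³ = 30·y³ − 5, so a solution requires the RHS to be a perfect cube.
Strategy: iterate y from -30 to 30, compute RHS = 30·y³ − 5, and check whether it is a (positive or negative) perfect cube.
Check small values of y:
  y = 0: RHS = -5 is not a perfect cube.
  y = 1: RHS = 25 is not a perfect cube.
  y = -1: RHS = -35 is not a perfect cube.
  y = 2: RHS = 235 is not a perfect cube.
  y = -2: RHS = -245 is not a perfect cube.
  y = 3: RHS = 805 is not a perfect cube.
  y = -3: RHS = -815 is not a perfect cube.
Continuing the search up to |y| = 30 finds no solutions either.
No (x, y) in the scanned range satisfies the equation.

No integer solutions with |y| ≤ 30.


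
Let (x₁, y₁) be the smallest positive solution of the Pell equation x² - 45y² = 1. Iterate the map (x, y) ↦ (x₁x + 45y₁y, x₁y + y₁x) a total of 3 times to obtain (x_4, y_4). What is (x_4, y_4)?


Step 1: Find the fundamental solution (x₁, y₁) of x² - 45y² = 1.
  Expand √45 as a continued fraction. a₀ = ⌊√45⌋ = 6; iterate m_{k+1} = d_k·a_k − m_k, d_{k+1} = (45 − m_{k+1}²)/d_k, a_{k+1} = ⌊(a₀ + m_{k+1})/d_{k+1}⌋ (starting m₀ = 0, d₀ = 1), with convergents p_k = a_k·p_{k-1} + p_{k-2}, q_k = a_k·q_{k-1} + q_{k-2} (p₋₁ = 1, q₋₁ = 0):
  k = 0: a₀ = 6; p₀/q₀ = 6/1; p₀² − 45·q₀² = 36 − 45 = -9.
  k = 1: m = 6, d = 9, a = ⌊(6 + 6)/9⌋ = 1; p/q = (1·6 + 1)/(1·1 + 0) = 7/1; p² − 45·q² = 49 − 45 = 4.
  k = 2: m = 3, d = 4, a = ⌊(6 + 3)/4⌋ = 2; p/q = (2·7 + 6)/(2·1 + 1) = 20/3; p² − 45·q² = 400 − 405 = -5.
  k = 3: m = 5, d = 5, a = ⌊(6 + 5)/5⌋ = 2; p/q = (2·20 + 7)/(2·3 + 1) = 47/7; p² − 45·q² = 2209 − 2205 = 4.
  k = 4: m = 5, d = 4, a = ⌊(6 + 5)/4⌋ = 2; p/q = (2·47 + 20)/(2·7 + 3) = 114/17; p² − 45·q² = 12996 − 13005 = -9.
  k = 5: m = 3, d = 9, a = ⌊(6 + 3)/9⌋ = 1; p/q = (1·114 + 47)/(1·17 + 7) = 161/24; p² − 45·q² = 25921 − 25920 = 1.
  The first convergent with p² − 45·q² = 1 gives the fundamental solution (x₁, y₁) = (161, 24).
Step 2: Apply the recurrence (x_{n+1}, y_{n+1}) = (x₁x_n + 45y₁y_n, x₁y_n + y₁x_n) repeatedly.
  From (x_1, y_1) = (161, 24): x_2 = 161·161 + 45·24·24 = 51841; y_2 = 161·24 + 24·161 = 7728.
  From (x_2, y_2) = (51841, 7728): x_3 = 161·51841 + 45·24·7728 = 16692641; y_3 = 161·7728 + 24·51841 = 2488392.
  From (x_3, y_3) = (16692641, 2488392): x_4 = 161·16692641 + 45·24·2488392 = 5374978561; y_4 = 161·2488392 + 24·16692641 = 801254496.
Step 3: Verify x_4² - 45·y_4² = 28890394531209630721 - 28890394531209630720 = 1 (should be 1). ✓

(x_1, y_1) = (161, 24); (x_4, y_4) = (5374978561, 801254496).


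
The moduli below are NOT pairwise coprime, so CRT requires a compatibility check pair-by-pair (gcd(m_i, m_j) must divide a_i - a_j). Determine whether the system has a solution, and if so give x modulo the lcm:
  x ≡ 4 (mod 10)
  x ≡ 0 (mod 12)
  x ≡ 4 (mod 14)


Moduli 10, 12, 14 are not pairwise coprime, so CRT works modulo lcm(m_i) when all pairwise compatibility conditions hold.
Pairwise compatibility: gcd(m_i, m_j) must divide a_i - a_j for every pair.
Merge one congruence at a time:
  Start: x ≡ 4 (mod 10).
  Combine with x ≡ 0 (mod 12): gcd(10, 12) = 2; 0 - 4 = -4, which IS divisible by 2, so compatible.
    Write x = 4 + 10·t and substitute into x ≡ 0 (mod 12): 10·t ≡ 0 − 4 = -4 (mod 12).
    Divide the congruence (and modulus) by g = 2: 5·t ≡ -2 (mod 6).
    Reduce coefficients mod 6: 5·t ≡ 4 (mod 6).
    The inverse of 5 mod 6 is 5 (since 5·5 = 25 = 4·6 + 1), so t ≡ 5·4 = 20 ≡ 2 (mod 6).
    Then x = 4 + 10·2 = 24, valid modulo lcm(10, 12) = 60: x ≡ 24 (mod 60).
  Combine with x ≡ 4 (mod 14): gcd(60, 14) = 2; 4 - 24 = -20, which IS divisible by 2, so compatible.
    Write x = 24 + 60·t and substitute into x ≡ 4 (mod 14): 60·t ≡ 4 − 24 = -20 (mod 14).
    Divide the congruence (and modulus) by g = 2: 30·t ≡ -10 (mod 7).
    Reduce coefficients mod 7: 2·t ≡ 4 (mod 7).
    The inverse of 2 mod 7 is 4 (since 2·4 = 8 = 1·7 + 1), so t ≡ 4·4 = 16 ≡ 2 (mod 7).
    Then x = 24 + 60·2 = 144, valid modulo lcm(60, 14) = 420: x ≡ 144 (mod 420).
Verify: 144 mod 10 = 4, 144 mod 12 = 0, 144 mod 14 = 4.

x ≡ 144 (mod 420).


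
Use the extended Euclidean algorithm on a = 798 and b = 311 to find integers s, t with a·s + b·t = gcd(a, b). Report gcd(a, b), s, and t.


Euclidean algorithm on (798, 311) — divide until remainder is 0:
  798 = 2 · 311 + 176
  311 = 1 · 176 + 135
  176 = 1 · 135 + 41
  135 = 3 · 41 + 12
  41 = 3 · 12 + 5
  12 = 2 · 5 + 2
  5 = 2 · 2 + 1
  2 = 2 · 1 + 0
gcd(798, 311) = 1.
Track Bezout coefficients alongside the remainders: start with r₀ = 798 = a·1 + b·0 (s = 1, t = 0) and r₁ = 311 = a·0 + b·1 (s = 0, t = 1); each new remainder r_{k+1} = r_{k-1} − q_k·r_k inherits s_{k+1} = s_{k-1} − q_k·s_k, t_{k+1} = t_{k-1} − q_k·t_k, so r_k = a·s_k + b·t_k at every step:
  q = 2: r = 176, s = 1 − 2·0 = 1, t = 0 − 2·1 = -2  (check: 798·1 + 311·(-2) = 176)
  q = 1: r = 135, s = 0 − 1·1 = -1, t = 1 − 1·(-2) = 3  (check: 798·(-1) + 311·3 = 135)
  q = 1: r = 41, s = 1 − 1·(-1) = 2, t = -2 − 1·3 = -5  (check: 798·2 + 311·(-5) = 41)
  q = 3: r = 12, s = -1 − 3·2 = -7, t = 3 − 3·(-5) = 18  (check: 798·(-7) + 311·18 = 12)
  q = 3: r = 5, s = 2 − 3·(-7) = 23, t = -5 − 3·18 = -59  (check: 798·23 + 311·(-59) = 5)
  q = 2: r = 2, s = -7 − 2·23 = -53, t = 18 − 2·(-59) = 136  (check: 798·(-53) + 311·136 = 2)
  q = 2: r = 1, s = 23 − 2·(-53) = 129, t = -59 − 2·136 = -331  (check: 798·129 + 311·(-331) = 1)
The row with r = 1 (the gcd) gives the Bezout coefficients s = 129, t = -331.
Result: 798 · (129) + 311 · (-331) = 1.

gcd(798, 311) = 1; s = 129, t = -331 (check: 798·129 + 311·(-331) = 1).


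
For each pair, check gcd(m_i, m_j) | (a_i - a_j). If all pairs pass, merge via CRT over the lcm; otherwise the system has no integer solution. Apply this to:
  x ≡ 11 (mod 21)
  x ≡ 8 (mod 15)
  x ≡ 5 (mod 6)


Moduli 21, 15, 6 are not pairwise coprime, so CRT works modulo lcm(m_i) when all pairwise compatibility conditions hold.
Pairwise compatibility: gcd(m_i, m_j) must divide a_i - a_j for every pair.
Merge one congruence at a time:
  Start: x ≡ 11 (mod 21).
  Combine with x ≡ 8 (mod 15): gcd(21, 15) = 3; 8 - 11 = -3, which IS divisible by 3, so compatible.
    Write x = 11 + 21·t and substitute into x ≡ 8 (mod 15): 21·t ≡ 8 − 11 = -3 (mod 15).
    Divide the congruence (and modulus) by g = 3: 7·t ≡ -1 (mod 5).
    Reduce coefficients mod 5: 2·t ≡ 4 (mod 5).
    The inverse of 2 mod 5 is 3 (since 2·3 = 6 = 1·5 + 1), so t ≡ 3·4 = 12 ≡ 2 (mod 5).
    Then x = 11 + 21·2 = 53, valid modulo lcm(21, 15) = 105: x ≡ 53 (mod 105).
  Combine with x ≡ 5 (mod 6): gcd(105, 6) = 3; 5 - 53 = -48, which IS divisible by 3, so compatible.
    Write x = 53 + 105·t and substitute into x ≡ 5 (mod 6): 105·t ≡ 5 − 53 = -48 (mod 6).
    Divide the congruence (and modulus) by g = 3: 35·t ≡ -16 (mod 2).
    Reduce coefficients mod 2: 1·t ≡ 0 (mod 2).
    So t ≡ 0 (mod 2).
    Then x = 53 + 105·0 = 53, valid modulo lcm(105, 6) = 210: x ≡ 53 (mod 210).
Verify: 53 mod 21 = 11, 53 mod 15 = 8, 53 mod 6 = 5.

x ≡ 53 (mod 210).


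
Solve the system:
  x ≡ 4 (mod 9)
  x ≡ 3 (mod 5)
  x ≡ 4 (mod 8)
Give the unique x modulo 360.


Moduli 9, 5, 8 are pairwise coprime; by CRT there is a unique solution modulo M = 9 · 5 · 8 = 360.
Solve pairwise, accumulating the modulus:
  Start with x ≡ 4 (mod 9).
  Combine with x ≡ 3 (mod 5): since gcd(9, 5) = 1, we get a unique residue mod 45.
    Write x = 4 + 9·t and substitute into x ≡ 3 (mod 5): 9·t ≡ 3 − 4 = -1 (mod 5).
    Reduce coefficients mod 5: 4·t ≡ 4 (mod 5).
    The inverse of 4 mod 5 is 4 (since 4·4 = 16 = 3·5 + 1), so t ≡ 4·4 = 16 ≡ 1 (mod 5).
    Then x = 4 + 9·1 = 13, valid modulo lcm(9, 5) = 45: x ≡ 13 (mod 45).
  Combine with x ≡ 4 (mod 8): since gcd(45, 8) = 1, we get a unique residue mod 360.
    Write x = 13 + 45·t and substitute into x ≡ 4 (mod 8): 45·t ≡ 4 − 13 = -9 (mod 8).
    Reduce coefficients mod 8: 5·t ≡ 7 (mod 8).
    The inverse of 5 mod 8 is 5 (since 5·5 = 25 = 3·8 + 1), so t ≡ 5·7 = 35 ≡ 3 (mod 8).
    Then x = 13 + 45·3 = 148, valid modulo lcm(45, 8) = 360: x ≡ 148 (mod 360).
Verify: 148 mod 9 = 4 ✓, 148 mod 5 = 3 ✓, 148 mod 8 = 4 ✓.

x ≡ 148 (mod 360).


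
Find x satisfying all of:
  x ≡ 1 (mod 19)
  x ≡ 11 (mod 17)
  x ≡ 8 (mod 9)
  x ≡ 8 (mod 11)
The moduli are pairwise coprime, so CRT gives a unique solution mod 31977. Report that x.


Product of moduli M = 19 · 17 · 9 · 11 = 31977.
Merge one congruence at a time:
  Start: x ≡ 1 (mod 19).
  Combine with x ≡ 11 (mod 17); new modulus lcm = 323.
    Write x = 1 + 19·t and substitute into x ≡ 11 (mod 17): 19·t ≡ 11 − 1 = 10 (mod 17).
    Reduce coefficients mod 17: 2·t ≡ 10 (mod 17).
    The inverse of 2 mod 17 is 9 (since 2·9 = 18 = 1·17 + 1), so t ≡ 9·10 = 90 ≡ 5 (mod 17).
    Then x = 1 + 19·5 = 96, valid modulo lcm(19, 17) = 323: x ≡ 96 (mod 323).
  Combine with x ≡ 8 (mod 9); new modulus lcm = 2907.
    Write x = 96 + 323·t and substitute into x ≡ 8 (mod 9): 323·t ≡ 8 − 96 = -88 (mod 9).
    Reduce coefficients mod 9: 8·t ≡ 2 (mod 9).
    The inverse of 8 mod 9 is 8 (since 8·8 = 64 = 7·9 + 1), so t ≡ 8·2 = 16 ≡ 7 (mod 9).
    Then x = 96 + 323·7 = 2357, valid modulo lcm(323, 9) = 2907: x ≡ 2357 (mod 2907).
  Combine with x ≡ 8 (mod 11); new modulus lcm = 31977.
    Write x = 2357 + 2907·t and substitute into x ≡ 8 (mod 11): 2907·t ≡ 8 − 2357 = -2349 (mod 11).
    Reduce coefficients mod 11: 3·t ≡ 5 (mod 11).
    The inverse of 3 mod 11 is 4 (since 3·4 = 12 = 1·11 + 1), so t ≡ 4·5 = 20 ≡ 9 (mod 11).
    Then x = 2357 + 2907·9 = 28520, valid modulo lcm(2907, 11) = 31977: x ≡ 28520 (mod 31977).
Verify against each original: 28520 mod 19 = 1, 28520 mod 17 = 11, 28520 mod 9 = 8, 28520 mod 11 = 8.

x ≡ 28520 (mod 31977).


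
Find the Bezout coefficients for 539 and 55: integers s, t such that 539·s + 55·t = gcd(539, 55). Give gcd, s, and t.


Euclidean algorithm on (539, 55) — divide until remainder is 0:
  539 = 9 · 55 + 44
  55 = 1 · 44 + 11
  44 = 4 · 11 + 0
gcd(539, 55) = 11.
Track Bezout coefficients alongside the remainders: start with r₀ = 539 = a·1 + b·0 (s = 1, t = 0) and r₁ = 55 = a·0 + b·1 (s = 0, t = 1); each new remainder r_{k+1} = r_{k-1} − q_k·r_k inherits s_{k+1} = s_{k-1} − q_k·s_k, t_{k+1} = t_{k-1} − q_k·t_k, so r_k = a·s_k + b·t_k at every step:
  q = 9: r = 44, s = 1 − 9·0 = 1, t = 0 − 9·1 = -9  (check: 539·1 + 55·(-9) = 44)
  q = 1: r = 11, s = 0 − 1·1 = -1, t = 1 − 1·(-9) = 10  (check: 539·(-1) + 55·10 = 11)
The row with r = 11 (the gcd) gives the Bezout coefficients s = -1, t = 10.
Result: 539 · (-1) + 55 · (10) = 11.

gcd(539, 55) = 11; s = -1, t = 10 (check: 539·(-1) + 55·10 = 11).


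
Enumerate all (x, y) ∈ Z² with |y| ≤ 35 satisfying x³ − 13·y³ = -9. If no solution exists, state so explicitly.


The equation is x³ - 13y³ = -9. For fixed y, x³ = 13·y³ − 9, so a solution requires the RHS to be a perfect cube.
Strategy: iterate y from -35 to 35, compute RHS = 13·y³ − 9, and check whether it is a (positive or negative) perfect cube.
Check small values of y:
  y = 0: RHS = -9 is not a perfect cube.
  y = 1: RHS = 4 is not a perfect cube.
  y = -1: RHS = -22 is not a perfect cube.
  y = 2: RHS = 95 is not a perfect cube.
  y = -2: RHS = -113 is not a perfect cube.
  y = 3: RHS = 342 is not a perfect cube.
  y = -3: RHS = -360 is not a perfect cube.
Continuing the search up to |y| = 35 finds no solutions either.
No (x, y) in the scanned range satisfies the equation.

No integer solutions with |y| ≤ 35.


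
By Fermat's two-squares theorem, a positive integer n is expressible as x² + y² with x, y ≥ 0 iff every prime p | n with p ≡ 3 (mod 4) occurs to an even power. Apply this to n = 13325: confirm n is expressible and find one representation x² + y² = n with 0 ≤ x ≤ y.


Step 1: Factor n = 13325 = 5^2 · 13 · 41.
Step 2: Check the mod-4 condition on each prime factor: 5 ≡ 1 (mod 4), exponent 2; 13 ≡ 1 (mod 4), exponent 1; 41 ≡ 1 (mod 4), exponent 1.
All primes ≡ 3 (mod 4) appear to even exponent (or don't appear), so by the two-squares theorem n IS expressible as a sum of two squares.
Step 3: Build a representation. Group n = k² · m with k = 5 and m = 13 · 41 = 533 (a product of primes ≡ 1 (mod 4)); a representation of m scales to one of n via (k·x)² + (k·y)² = k²(x² + y²). Each prime p ≡ 1 (mod 4) is itself a sum of two squares; find a² by testing p − a² for a perfect square:
  13: 13 − 1² = 12, 13 − 2² = 9 = 3² ⇒ 13 = 2² + 3².
  41: 41 − 1² = 40, 41 − 2² = 37, 41 − 3² = 32, 41 − 4² = 25 = 5² ⇒ 41 = 4² + 5².
  Combine using the Brahmagupta–Fibonacci identity (a² + b²)(c² + d²) = (ac − bd)² + (ad + bc)² = (ac + bd)² + (ad − bc)²:
  13 · 41 = 533: from (2² + 3²)(4² + 5²), take (2·4 − 3·5, 2·5 + 3·4) = (8 − 15, 10 + 12) = (-7, 22); dropping signs (only squares matter) gives (7, 22); check 7² + 22² = 49 + 484 = 533 ✓.
  Scale by k = 5: (5·7, 5·22) = (35, 110).
Step 4: Order so x ≤ y and verify: 35² + 110² = 1225 + 12100 = 13325 = n. ✓

n = 13325 = 35² + 110² (one valid representation with x ≤ y).


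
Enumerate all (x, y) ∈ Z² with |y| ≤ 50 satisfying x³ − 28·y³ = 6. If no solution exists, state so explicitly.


The equation is x³ - 28y³ = 6. For fixed y, x³ = 28·y³ + 6, so a solution requires the RHS to be a perfect cube.
Strategy: iterate y from -50 to 50, compute RHS = 28·y³ + 6, and check whether it is a (positive or negative) perfect cube.
Check small values of y:
  y = 0: RHS = 6 is not a perfect cube.
  y = 1: RHS = 34 is not a perfect cube.
  y = -1: RHS = -22 is not a perfect cube.
  y = 2: RHS = 230 is not a perfect cube.
  y = -2: RHS = -218 is not a perfect cube.
  y = 3: RHS = 762 is not a perfect cube.
  y = -3: RHS = -750 is not a perfect cube.
Continuing the search up to |y| = 50 finds no solutions either.
No (x, y) in the scanned range satisfies the equation.

No integer solutions with |y| ≤ 50.


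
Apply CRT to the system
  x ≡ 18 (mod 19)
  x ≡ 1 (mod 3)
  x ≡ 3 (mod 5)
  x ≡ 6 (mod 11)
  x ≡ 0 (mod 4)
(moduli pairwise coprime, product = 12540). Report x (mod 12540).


Product of moduli M = 19 · 3 · 5 · 11 · 4 = 12540.
Merge one congruence at a time:
  Start: x ≡ 18 (mod 19).
  Combine with x ≡ 1 (mod 3); new modulus lcm = 57.
    Write x = 18 + 19·t and substitute into x ≡ 1 (mod 3): 19·t ≡ 1 − 18 = -17 (mod 3).
    Reduce coefficients mod 3: 1·t ≡ 1 (mod 3).
    So t ≡ 1 (mod 3).
    Then x = 18 + 19·1 = 37, valid modulo lcm(19, 3) = 57: x ≡ 37 (mod 57).
  Combine with x ≡ 3 (mod 5); new modulus lcm = 285.
    Write x = 37 + 57·t and substitute into x ≡ 3 (mod 5): 57·t ≡ 3 − 37 = -34 (mod 5).
    Reduce coefficients mod 5: 2·t ≡ 1 (mod 5).
    The inverse of 2 mod 5 is 3 (since 2·3 = 6 = 1·5 + 1), so t ≡ 3·1 = 3 ≡ 3 (mod 5).
    Then x = 37 + 57·3 = 208, valid modulo lcm(57, 5) = 285: x ≡ 208 (mod 285).
  Combine with x ≡ 6 (mod 11); new modulus lcm = 3135.
    Write x = 208 + 285·t and substitute into x ≡ 6 (mod 11): 285·t ≡ 6 − 208 = -202 (mod 11).
    Reduce coefficients mod 11: 10·t ≡ 7 (mod 11).
    The inverse of 10 mod 11 is 10 (since 10·10 = 100 = 9·11 + 1), so t ≡ 10·7 = 70 ≡ 4 (mod 11).
    Then x = 208 + 285·4 = 1348, valid modulo lcm(285, 11) = 3135: x ≡ 1348 (mod 3135).
  Combine with x ≡ 0 (mod 4); new modulus lcm = 12540.
    Write x = 1348 + 3135·t and substitute into x ≡ 0 (mod 4): 3135·t ≡ 0 − 1348 = -1348 (mod 4).
    Reduce coefficients mod 4: 3·t ≡ 0 (mod 4).
    The inverse of 3 mod 4 is 3 (since 3·3 = 9 = 2·4 + 1), so t ≡ 3·0 = 0 ≡ 0 (mod 4).
    Then x = 1348 + 3135·0 = 1348, valid modulo lcm(3135, 4) = 12540: x ≡ 1348 (mod 12540).
Verify against each original: 1348 mod 19 = 18, 1348 mod 3 = 1, 1348 mod 5 = 3, 1348 mod 11 = 6, 1348 mod 4 = 0.

x ≡ 1348 (mod 12540).


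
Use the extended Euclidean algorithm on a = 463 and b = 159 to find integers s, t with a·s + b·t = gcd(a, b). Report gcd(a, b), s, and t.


Euclidean algorithm on (463, 159) — divide until remainder is 0:
  463 = 2 · 159 + 145
  159 = 1 · 145 + 14
  145 = 10 · 14 + 5
  14 = 2 · 5 + 4
  5 = 1 · 4 + 1
  4 = 4 · 1 + 0
gcd(463, 159) = 1.
Track Bezout coefficients alongside the remainders: start with r₀ = 463 = a·1 + b·0 (s = 1, t = 0) and r₁ = 159 = a·0 + b·1 (s = 0, t = 1); each new remainder r_{k+1} = r_{k-1} − q_k·r_k inherits s_{k+1} = s_{k-1} − q_k·s_k, t_{k+1} = t_{k-1} − q_k·t_k, so r_k = a·s_k + b·t_k at every step:
  q = 2: r = 145, s = 1 − 2·0 = 1, t = 0 − 2·1 = -2  (check: 463·1 + 159·(-2) = 145)
  q = 1: r = 14, s = 0 − 1·1 = -1, t = 1 − 1·(-2) = 3  (check: 463·(-1) + 159·3 = 14)
  q = 10: r = 5, s = 1 − 10·(-1) = 11, t = -2 − 10·3 = -32  (check: 463·11 + 159·(-32) = 5)
  q = 2: r = 4, s = -1 − 2·11 = -23, t = 3 − 2·(-32) = 67  (check: 463·(-23) + 159·67 = 4)
  q = 1: r = 1, s = 11 − 1·(-23) = 34, t = -32 − 1·67 = -99  (check: 463·34 + 159·(-99) = 1)
The row with r = 1 (the gcd) gives the Bezout coefficients s = 34, t = -99.
Result: 463 · (34) + 159 · (-99) = 1.

gcd(463, 159) = 1; s = 34, t = -99 (check: 463·34 + 159·(-99) = 1).


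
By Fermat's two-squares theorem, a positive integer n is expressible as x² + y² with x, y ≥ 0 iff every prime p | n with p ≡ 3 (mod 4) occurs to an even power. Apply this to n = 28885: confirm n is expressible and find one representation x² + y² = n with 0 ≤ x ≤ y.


Step 1: Factor n = 28885 = 5 · 53 · 109.
Step 2: Check the mod-4 condition on each prime factor: 5 ≡ 1 (mod 4), exponent 1; 53 ≡ 1 (mod 4), exponent 1; 109 ≡ 1 (mod 4), exponent 1.
All primes ≡ 3 (mod 4) appear to even exponent (or don't appear), so by the two-squares theorem n IS expressible as a sum of two squares.
Step 3: Build a representation. Here n = 5 · 53 · 109 is a product of primes ≡ 1 (mod 4). Each prime p ≡ 1 (mod 4) is itself a sum of two squares; find a² by testing p − a² for a perfect square:
  5: 5 − 1² = 4 = 2² ⇒ 5 = 1² + 2².
  53: 53 − 1² = 52, 53 − 2² = 49 = 7² ⇒ 53 = 2² + 7².
  109: 109 − 1² = 108, 109 − 2² = 105, 109 − 3² = 100 = 10² ⇒ 109 = 3² + 10².
  Combine using the Brahmagupta–Fibonacci identity (a² + b²)(c² + d²) = (ac − bd)² + (ad + bc)² = (ac + bd)² + (ad − bc)²:
  5 · 53 = 265: from (1² + 2²)(2² + 7²), take (1·2 − 2·7, 1·7 + 2·2) = (2 − 14, 7 + 4) = (-12, 11); dropping signs (only squares matter) gives (12, 11); check 12² + 11² = 144 + 121 = 265 ✓.
  265 · 109 = 28885: from (12² + 11²)(3² + 10²), take (12·3 − 11·10, 12·10 + 11·3) = (36 − 110, 120 + 33) = (-74, 153); dropping signs (only squares matter) gives (74, 153); check 74² + 153² = 5476 + 23409 = 28885 ✓.
Step 4: Order so x ≤ y and verify: 74² + 153² = 5476 + 23409 = 28885 = n. ✓

n = 28885 = 74² + 153² (one valid representation with x ≤ y).


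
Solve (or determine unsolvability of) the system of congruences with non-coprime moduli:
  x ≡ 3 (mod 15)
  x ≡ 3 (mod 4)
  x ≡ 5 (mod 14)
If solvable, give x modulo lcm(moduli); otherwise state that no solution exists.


Moduli 15, 4, 14 are not pairwise coprime, so CRT works modulo lcm(m_i) when all pairwise compatibility conditions hold.
Pairwise compatibility: gcd(m_i, m_j) must divide a_i - a_j for every pair.
Merge one congruence at a time:
  Start: x ≡ 3 (mod 15).
  Combine with x ≡ 3 (mod 4): gcd(15, 4) = 1; 3 - 3 = 0, which IS divisible by 1, so compatible.
    Write x = 3 + 15·t and substitute into x ≡ 3 (mod 4): 15·t ≡ 3 − 3 = 0 (mod 4).
    Reduce coefficients mod 4: 3·t ≡ 0 (mod 4).
    The inverse of 3 mod 4 is 3 (since 3·3 = 9 = 2·4 + 1), so t ≡ 3·0 = 0 ≡ 0 (mod 4).
    Then x = 3 + 15·0 = 3, valid modulo lcm(15, 4) = 60: x ≡ 3 (mod 60).
  Combine with x ≡ 5 (mod 14): gcd(60, 14) = 2; 5 - 3 = 2, which IS divisible by 2, so compatible.
    Write x = 3 + 60·t and substitute into x ≡ 5 (mod 14): 60·t ≡ 5 − 3 = 2 (mod 14).
    Divide the congruence (and modulus) by g = 2: 30·t ≡ 1 (mod 7).
    Reduce coefficients mod 7: 2·t ≡ 1 (mod 7).
    The inverse of 2 mod 7 is 4 (since 2·4 = 8 = 1·7 + 1), so t ≡ 4·1 = 4 ≡ 4 (mod 7).
    Then x = 3 + 60·4 = 243, valid modulo lcm(60, 14) = 420: x ≡ 243 (mod 420).
Verify: 243 mod 15 = 3, 243 mod 4 = 3, 243 mod 14 = 5.

x ≡ 243 (mod 420).


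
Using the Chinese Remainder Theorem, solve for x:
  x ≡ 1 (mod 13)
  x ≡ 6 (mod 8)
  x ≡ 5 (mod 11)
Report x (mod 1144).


Moduli 13, 8, 11 are pairwise coprime; by CRT there is a unique solution modulo M = 13 · 8 · 11 = 1144.
Solve pairwise, accumulating the modulus:
  Start with x ≡ 1 (mod 13).
  Combine with x ≡ 6 (mod 8): since gcd(13, 8) = 1, we get a unique residue mod 104.
    Write x = 1 + 13·t and substitute into x ≡ 6 (mod 8): 13·t ≡ 6 − 1 = 5 (mod 8).
    Reduce coefficients mod 8: 5·t ≡ 5 (mod 8).
    The inverse of 5 mod 8 is 5 (since 5·5 = 25 = 3·8 + 1), so t ≡ 5·5 = 25 ≡ 1 (mod 8).
    Then x = 1 + 13·1 = 14, valid modulo lcm(13, 8) = 104: x ≡ 14 (mod 104).
  Combine with x ≡ 5 (mod 11): since gcd(104, 11) = 1, we get a unique residue mod 1144.
    Write x = 14 + 104·t and substitute into x ≡ 5 (mod 11): 104·t ≡ 5 − 14 = -9 (mod 11).
    Reduce coefficients mod 11: 5·t ≡ 2 (mod 11).
    The inverse of 5 mod 11 is 9 (since 5·9 = 45 = 4·11 + 1), so t ≡ 9·2 = 18 ≡ 7 (mod 11).
    Then x = 14 + 104·7 = 742, valid modulo lcm(104, 11) = 1144: x ≡ 742 (mod 1144).
Verify: 742 mod 13 = 1 ✓, 742 mod 8 = 6 ✓, 742 mod 11 = 5 ✓.

x ≡ 742 (mod 1144).


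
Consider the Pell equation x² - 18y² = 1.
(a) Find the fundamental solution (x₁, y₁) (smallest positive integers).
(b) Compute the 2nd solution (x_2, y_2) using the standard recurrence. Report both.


Step 1: Find the fundamental solution (x₁, y₁) of x² - 18y² = 1.
  Expand √18 as a continued fraction. a₀ = ⌊√18⌋ = 4; iterate m_{k+1} = d_k·a_k − m_k, d_{k+1} = (18 − m_{k+1}²)/d_k, a_{k+1} = ⌊(a₀ + m_{k+1})/d_{k+1}⌋ (starting m₀ = 0, d₀ = 1), with convergents p_k = a_k·p_{k-1} + p_{k-2}, q_k = a_k·q_{k-1} + q_{k-2} (p₋₁ = 1, q₋₁ = 0):
  k = 0: a₀ = 4; p₀/q₀ = 4/1; p₀² − 18·q₀² = 16 − 18 = -2.
  k = 1: m = 4, d = 2, a = ⌊(4 + 4)/2⌋ = 4; p/q = (4·4 + 1)/(4·1 + 0) = 17/4; p² − 18·q² = 289 − 288 = 1.
  The first convergent with p² − 18·q² = 1 gives the fundamental solution (x₁, y₁) = (17, 4).
Step 2: Apply the recurrence (x_{n+1}, y_{n+1}) = (x₁x_n + 18y₁y_n, x₁y_n + y₁x_n) repeatedly.
  From (x_1, y_1) = (17, 4): x_2 = 17·17 + 18·4·4 = 577; y_2 = 17·4 + 4·17 = 136.
Step 3: Verify x_2² - 18·y_2² = 332929 - 332928 = 1 (should be 1). ✓

(x_1, y_1) = (17, 4); (x_2, y_2) = (577, 136).


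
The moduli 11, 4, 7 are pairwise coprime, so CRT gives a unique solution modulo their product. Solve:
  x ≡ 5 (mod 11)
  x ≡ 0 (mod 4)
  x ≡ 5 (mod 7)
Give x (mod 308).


Moduli 11, 4, 7 are pairwise coprime; by CRT there is a unique solution modulo M = 11 · 4 · 7 = 308.
Solve pairwise, accumulating the modulus:
  Start with x ≡ 5 (mod 11).
  Combine with x ≡ 0 (mod 4): since gcd(11, 4) = 1, we get a unique residue mod 44.
    Write x = 5 + 11·t and substitute into x ≡ 0 (mod 4): 11·t ≡ 0 − 5 = -5 (mod 4).
    Reduce coefficients mod 4: 3·t ≡ 3 (mod 4).
    The inverse of 3 mod 4 is 3 (since 3·3 = 9 = 2·4 + 1), so t ≡ 3·3 = 9 ≡ 1 (mod 4).
    Then x = 5 + 11·1 = 16, valid modulo lcm(11, 4) = 44: x ≡ 16 (mod 44).
  Combine with x ≡ 5 (mod 7): since gcd(44, 7) = 1, we get a unique residue mod 308.
    Write x = 16 + 44·t and substitute into x ≡ 5 (mod 7): 44·t ≡ 5 − 16 = -11 (mod 7).
    Reduce coefficients mod 7: 2·t ≡ 3 (mod 7).
    The inverse of 2 mod 7 is 4 (since 2·4 = 8 = 1·7 + 1), so t ≡ 4·3 = 12 ≡ 5 (mod 7).
    Then x = 16 + 44·5 = 236, valid modulo lcm(44, 7) = 308: x ≡ 236 (mod 308).
Verify: 236 mod 11 = 5 ✓, 236 mod 4 = 0 ✓, 236 mod 7 = 5 ✓.

x ≡ 236 (mod 308).


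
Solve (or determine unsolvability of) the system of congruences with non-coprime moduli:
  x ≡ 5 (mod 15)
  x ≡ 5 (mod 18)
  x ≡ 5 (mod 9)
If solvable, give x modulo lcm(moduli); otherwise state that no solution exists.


Moduli 15, 18, 9 are not pairwise coprime, so CRT works modulo lcm(m_i) when all pairwise compatibility conditions hold.
Pairwise compatibility: gcd(m_i, m_j) must divide a_i - a_j for every pair.
Merge one congruence at a time:
  Start: x ≡ 5 (mod 15).
  Combine with x ≡ 5 (mod 18): gcd(15, 18) = 3; 5 - 5 = 0, which IS divisible by 3, so compatible.
    Write x = 5 + 15·t and substitute into x ≡ 5 (mod 18): 15·t ≡ 5 − 5 = 0 (mod 18).
    Divide the congruence (and modulus) by g = 3: 5·t ≡ 0 (mod 6).
    The inverse of 5 mod 6 is 5 (since 5·5 = 25 = 4·6 + 1), so t ≡ 5·0 = 0 ≡ 0 (mod 6).
    Then x = 5 + 15·0 = 5, valid modulo lcm(15, 18) = 90: x ≡ 5 (mod 90).
  Combine with x ≡ 5 (mod 9): gcd(90, 9) = 9; 5 - 5 = 0, which IS divisible by 9, so compatible.
    Write x = 5 + 90·t and substitute into x ≡ 5 (mod 9): 90·t ≡ 5 − 5 = 0 (mod 9).
    Divide the congruence (and modulus) by g = 9: 10·t ≡ 0 (mod 1).
    Modulo 1 every t works; take t = 0.
    Then x = 5 + 90·0 = 5, valid modulo lcm(90, 9) = 90: x ≡ 5 (mod 90).
Verify: 5 mod 15 = 5, 5 mod 18 = 5, 5 mod 9 = 5.

x ≡ 5 (mod 90).


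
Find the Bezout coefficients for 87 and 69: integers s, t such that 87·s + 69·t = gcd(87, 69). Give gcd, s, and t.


Euclidean algorithm on (87, 69) — divide until remainder is 0:
  87 = 1 · 69 + 18
  69 = 3 · 18 + 15
  18 = 1 · 15 + 3
  15 = 5 · 3 + 0
gcd(87, 69) = 3.
Track Bezout coefficients alongside the remainders: start with r₀ = 87 = a·1 + b·0 (s = 1, t = 0) and r₁ = 69 = a·0 + b·1 (s = 0, t = 1); each new remainder r_{k+1} = r_{k-1} − q_k·r_k inherits s_{k+1} = s_{k-1} − q_k·s_k, t_{k+1} = t_{k-1} − q_k·t_k, so r_k = a·s_k + b·t_k at every step:
  q = 1: r = 18, s = 1 − 1·0 = 1, t = 0 − 1·1 = -1  (check: 87·1 + 69·(-1) = 18)
  q = 3: r = 15, s = 0 − 3·1 = -3, t = 1 − 3·(-1) = 4  (check: 87·(-3) + 69·4 = 15)
  q = 1: r = 3, s = 1 − 1·(-3) = 4, t = -1 − 1·4 = -5  (check: 87·4 + 69·(-5) = 3)
The row with r = 3 (the gcd) gives the Bezout coefficients s = 4, t = -5.
Result: 87 · (4) + 69 · (-5) = 3.

gcd(87, 69) = 3; s = 4, t = -5 (check: 87·4 + 69·(-5) = 3).


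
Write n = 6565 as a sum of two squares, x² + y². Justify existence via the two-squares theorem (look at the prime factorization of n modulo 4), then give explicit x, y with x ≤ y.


Step 1: Factor n = 6565 = 5 · 13 · 101.
Step 2: Check the mod-4 condition on each prime factor: 5 ≡ 1 (mod 4), exponent 1; 13 ≡ 1 (mod 4), exponent 1; 101 ≡ 1 (mod 4), exponent 1.
All primes ≡ 3 (mod 4) appear to even exponent (or don't appear), so by the two-squares theorem n IS expressible as a sum of two squares.
Step 3: Build a representation. Here n = 5 · 13 · 101 is a product of primes ≡ 1 (mod 4). Each prime p ≡ 1 (mod 4) is itself a sum of two squares; find a² by testing p − a² for a perfect square:
  5: 5 − 1² = 4 = 2² ⇒ 5 = 1² + 2².
  13: 13 − 1² = 12, 13 − 2² = 9 = 3² ⇒ 13 = 2² + 3².
  101: 101 − 1² = 100 = 10² ⇒ 101 = 1² + 10².
  Combine using the Brahmagupta–Fibonacci identity (a² + b²)(c² + d²) = (ac − bd)² + (ad + bc)² = (ac + bd)² + (ad − bc)²:
  5 · 13 = 65: from (1² + 2²)(2² + 3²), take (1·2 − 2·3, 1·3 + 2·2) = (2 − 6, 3 + 4) = (-4, 7); dropping signs (only squares matter) gives (4, 7); check 4² + 7² = 16 + 49 = 65 ✓.
  65 · 101 = 6565: from (4² + 7²)(1² + 10²), take (4·1 − 7·10, 4·10 + 7·1) = (4 − 70, 40 + 7) = (-66, 47); dropping signs (only squares matter) gives (66, 47); check 66² + 47² = 4356 + 2209 = 6565 ✓.
Step 4: Order so x ≤ y and verify: 47² + 66² = 2209 + 4356 = 6565 = n. ✓

n = 6565 = 47² + 66² (one valid representation with x ≤ y).


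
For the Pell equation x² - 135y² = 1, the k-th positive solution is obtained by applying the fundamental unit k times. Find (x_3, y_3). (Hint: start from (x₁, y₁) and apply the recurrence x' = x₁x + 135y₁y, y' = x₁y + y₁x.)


Step 1: Find the fundamental solution (x₁, y₁) of x² - 135y² = 1.
  Expand √135 as a continued fraction. a₀ = ⌊√135⌋ = 11; iterate m_{k+1} = d_k·a_k − m_k, d_{k+1} = (135 − m_{k+1}²)/d_k, a_{k+1} = ⌊(a₀ + m_{k+1})/d_{k+1}⌋ (starting m₀ = 0, d₀ = 1), with convergents p_k = a_k·p_{k-1} + p_{k-2}, q_k = a_k·q_{k-1} + q_{k-2} (p₋₁ = 1, q₋₁ = 0):
  k = 0: a₀ = 11; p₀/q₀ = 11/1; p₀² − 135·q₀² = 121 − 135 = -14.
  k = 1: m = 11, d = 14, a = ⌊(11 + 11)/14⌋ = 1; p/q = (1·11 + 1)/(1·1 + 0) = 12/1; p² − 135·q² = 144 − 135 = 9.
  k = 2: m = 3, d = 9, a = ⌊(11 + 3)/9⌋ = 1; p/q = (1·12 + 11)/(1·1 + 1) = 23/2; p² − 135·q² = 529 − 540 = -11.
  k = 3: m = 6, d = 11, a = ⌊(11 + 6)/11⌋ = 1; p/q = (1·23 + 12)/(1·2 + 1) = 35/3; p² − 135·q² = 1225 − 1215 = 10.
  k = 4: m = 5, d = 10, a = ⌊(11 + 5)/10⌋ = 1; p/q = (1·35 + 23)/(1·3 + 2) = 58/5; p² − 135·q² = 3364 − 3375 = -11.
  k = 5: m = 5, d = 11, a = ⌊(11 + 5)/11⌋ = 1; p/q = (1·58 + 35)/(1·5 + 3) = 93/8; p² − 135·q² = 8649 − 8640 = 9.
  k = 6: m = 6, d = 9, a = ⌊(11 + 6)/9⌋ = 1; p/q = (1·93 + 58)/(1·8 + 5) = 151/13; p² − 135·q² = 22801 − 22815 = -14.
  k = 7: m = 3, d = 14, a = ⌊(11 + 3)/14⌋ = 1; p/q = (1·151 + 93)/(1·13 + 8) = 244/21; p² − 135·q² = 59536 − 59535 = 1.
  The first convergent with p² − 135·q² = 1 gives the fundamental solution (x₁, y₁) = (244, 21).
Step 2: Apply the recurrence (x_{n+1}, y_{n+1}) = (x₁x_n + 135y₁y_n, x₁y_n + y₁x_n) repeatedly.
  From (x_1, y_1) = (244, 21): x_2 = 244·244 + 135·21·21 = 119071; y_2 = 244·21 + 21·244 = 10248.
  From (x_2, y_2) = (119071, 10248): x_3 = 244·119071 + 135·21·10248 = 58106404; y_3 = 244·10248 + 21·119071 = 5001003.
Step 3: Verify x_3² - 135·y_3² = 3376354185811216 - 3376354185811215 = 1 (should be 1). ✓

(x_1, y_1) = (244, 21); (x_3, y_3) = (58106404, 5001003).


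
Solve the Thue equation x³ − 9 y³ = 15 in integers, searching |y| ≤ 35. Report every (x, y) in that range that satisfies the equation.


The equation is x³ - 9y³ = 15. For fixed y, x³ = 9·y³ + 15, so a solution requires the RHS to be a perfect cube.
Strategy: iterate y from -35 to 35, compute RHS = 9·y³ + 15, and check whether it is a (positive or negative) perfect cube.
Check small values of y:
  y = 0: RHS = 15 is not a perfect cube.
  y = 1: RHS = 24 is not a perfect cube.
  y = -1: RHS = 6 is not a perfect cube.
  y = 2: RHS = 87 is not a perfect cube.
  y = -2: RHS = -57 is not a perfect cube.
  y = 3: RHS = 258 is not a perfect cube.
  y = -3: RHS = -228 is not a perfect cube.
Continuing the search up to |y| = 35 finds no solutions either.
No (x, y) in the scanned range satisfies the equation.

No integer solutions with |y| ≤ 35.


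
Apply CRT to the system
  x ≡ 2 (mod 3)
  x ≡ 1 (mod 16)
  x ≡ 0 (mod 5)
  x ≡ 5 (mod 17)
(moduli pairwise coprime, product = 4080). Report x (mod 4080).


Product of moduli M = 3 · 16 · 5 · 17 = 4080.
Merge one congruence at a time:
  Start: x ≡ 2 (mod 3).
  Combine with x ≡ 1 (mod 16); new modulus lcm = 48.
    Write x = 2 + 3·t and substitute into x ≡ 1 (mod 16): 3·t ≡ 1 − 2 = -1 (mod 16).
    Reduce coefficients mod 16: 3·t ≡ 15 (mod 16).
    The inverse of 3 mod 16 is 11 (since 3·11 = 33 = 2·16 + 1), so t ≡ 11·15 = 165 ≡ 5 (mod 16).
    Then x = 2 + 3·5 = 17, valid modulo lcm(3, 16) = 48: x ≡ 17 (mod 48).
  Combine with x ≡ 0 (mod 5); new modulus lcm = 240.
    Write x = 17 + 48·t and substitute into x ≡ 0 (mod 5): 48·t ≡ 0 − 17 = -17 (mod 5).
    Reduce coefficients mod 5: 3·t ≡ 3 (mod 5).
    The inverse of 3 mod 5 is 2 (since 3·2 = 6 = 1·5 + 1), so t ≡ 2·3 = 6 ≡ 1 (mod 5).
    Then x = 17 + 48·1 = 65, valid modulo lcm(48, 5) = 240: x ≡ 65 (mod 240).
  Combine with x ≡ 5 (mod 17); new modulus lcm = 4080.
    Write x = 65 + 240·t and substitute into x ≡ 5 (mod 17): 240·t ≡ 5 − 65 = -60 (mod 17).
    Reduce coefficients mod 17: 2·t ≡ 8 (mod 17).
    The inverse of 2 mod 17 is 9 (since 2·9 = 18 = 1·17 + 1), so t ≡ 9·8 = 72 ≡ 4 (mod 17).
    Then x = 65 + 240·4 = 1025, valid modulo lcm(240, 17) = 4080: x ≡ 1025 (mod 4080).
Verify against each original: 1025 mod 3 = 2, 1025 mod 16 = 1, 1025 mod 5 = 0, 1025 mod 17 = 5.

x ≡ 1025 (mod 4080).


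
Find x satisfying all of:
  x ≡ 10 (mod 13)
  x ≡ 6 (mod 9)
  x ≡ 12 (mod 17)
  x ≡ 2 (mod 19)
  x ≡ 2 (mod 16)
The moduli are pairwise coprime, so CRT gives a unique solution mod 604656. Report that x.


Product of moduli M = 13 · 9 · 17 · 19 · 16 = 604656.
Merge one congruence at a time:
  Start: x ≡ 10 (mod 13).
  Combine with x ≡ 6 (mod 9); new modulus lcm = 117.
    Write x = 10 + 13·t and substitute into x ≡ 6 (mod 9): 13·t ≡ 6 − 10 = -4 (mod 9).
    Reduce coefficients mod 9: 4·t ≡ 5 (mod 9).
    The inverse of 4 mod 9 is 7 (since 4·7 = 28 = 3·9 + 1), so t ≡ 7·5 = 35 ≡ 8 (mod 9).
    Then x = 10 + 13·8 = 114, valid modulo lcm(13, 9) = 117: x ≡ 114 (mod 117).
  Combine with x ≡ 12 (mod 17); new modulus lcm = 1989.
    Write x = 114 + 117·t and substitute into x ≡ 12 (mod 17): 117·t ≡ 12 − 114 = -102 (mod 17).
    Reduce coefficients mod 17: 15·t ≡ 0 (mod 17).
    The inverse of 15 mod 17 is 8 (since 15·8 = 120 = 7·17 + 1), so t ≡ 8·0 = 0 ≡ 0 (mod 17).
    Then x = 114 + 117·0 = 114, valid modulo lcm(117, 17) = 1989: x ≡ 114 (mod 1989).
  Combine with x ≡ 2 (mod 19); new modulus lcm = 37791.
    Write x = 114 + 1989·t and substitute into x ≡ 2 (mod 19): 1989·t ≡ 2 − 114 = -112 (mod 19).
    Reduce coefficients mod 19: 13·t ≡ 2 (mod 19).
    The inverse of 13 mod 19 is 3 (since 13·3 = 39 = 2·19 + 1), so t ≡ 3·2 = 6 ≡ 6 (mod 19).
    Then x = 114 + 1989·6 = 12048, valid modulo lcm(1989, 19) = 37791: x ≡ 12048 (mod 37791).
  Combine with x ≡ 2 (mod 16); new modulus lcm = 604656.
    Write x = 12048 + 37791·t and substitute into x ≡ 2 (mod 16): 37791·t ≡ 2 − 12048 = -12046 (mod 16).
    Reduce coefficients mod 16: 15·t ≡ 2 (mod 16).
    The inverse of 15 mod 16 is 15 (since 15·15 = 225 = 14·16 + 1), so t ≡ 15·2 = 30 ≡ 14 (mod 16).
    Then x = 12048 + 37791·14 = 541122, valid modulo lcm(37791, 16) = 604656: x ≡ 541122 (mod 604656).
Verify against each original: 541122 mod 13 = 10, 541122 mod 9 = 6, 541122 mod 17 = 12, 541122 mod 19 = 2, 541122 mod 16 = 2.

x ≡ 541122 (mod 604656).
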